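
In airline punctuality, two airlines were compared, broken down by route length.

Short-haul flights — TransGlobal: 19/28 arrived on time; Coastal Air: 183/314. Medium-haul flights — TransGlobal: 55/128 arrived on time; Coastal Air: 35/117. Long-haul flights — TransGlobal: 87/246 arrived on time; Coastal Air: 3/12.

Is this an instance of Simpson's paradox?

Short-haul: TransGlobal 19/28 = 67.9%, Coastal Air 183/314 = 58.3% → TransGlobal
Medium-haul: TransGlobal 55/128 = 43.0%, Coastal Air 35/117 = 29.9% → TransGlobal
Long-haul: TransGlobal 87/246 = 35.4%, Coastal Air 3/12 = 25.0% → TransGlobal
Overall: TransGlobal 161/402 = 40.0%, Coastal Air 221/443 = 49.9% → Coastal Air
TransGlobal wins each route group but Coastal Air wins overall — the comparison reverses. TransGlobal's flights skew toward long-haul, which has a lower base rate.

Yes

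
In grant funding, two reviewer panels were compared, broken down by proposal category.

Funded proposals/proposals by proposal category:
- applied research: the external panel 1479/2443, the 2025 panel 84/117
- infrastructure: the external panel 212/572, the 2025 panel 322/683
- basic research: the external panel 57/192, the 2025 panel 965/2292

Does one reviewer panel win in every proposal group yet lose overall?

Applied research: the external panel 1479/2443 = 60.5%, the 2025 panel 84/117 = 71.8% → the 2025 panel
Infrastructure: the external panel 212/572 = 37.1%, the 2025 panel 322/683 = 47.1% → the 2025 panel
Basic research: the external panel 57/192 = 29.7%, the 2025 panel 965/2292 = 42.1% → the 2025 panel
Overall: the external panel 1748/3207 = 54.5%, the 2025 panel 1371/3092 = 44.3% → the external panel
The 2025 panel wins each proposal group but the external panel wins overall — the comparison reverses. The 2025 panel's proposals skew toward basic research, which has a lower base rate.

Yes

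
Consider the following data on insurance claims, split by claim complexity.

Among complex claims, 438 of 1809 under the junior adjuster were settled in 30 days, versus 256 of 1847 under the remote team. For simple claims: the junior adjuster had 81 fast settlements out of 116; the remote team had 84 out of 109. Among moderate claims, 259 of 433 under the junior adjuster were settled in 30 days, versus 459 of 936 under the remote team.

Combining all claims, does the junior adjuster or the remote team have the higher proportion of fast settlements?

the junior adjuster

Complex: the junior adjuster 438/1809 = 24.2%, the remote team 256/1847 = 13.9% → the junior adjuster
Simple: the junior adjuster 81/116 = 69.8%, the remote team 84/109 = 77.1% → the remote team
Moderate: the junior adjuster 259/433 = 59.8%, the remote team 459/936 = 49.0% → the junior adjuster
Overall: the junior adjuster 778/2358 = 33.0%, the remote team 799/2892 = 27.6% → the junior adjuster
(Neither sweeps every claim group, but the junior adjuster has the higher pooled rate.)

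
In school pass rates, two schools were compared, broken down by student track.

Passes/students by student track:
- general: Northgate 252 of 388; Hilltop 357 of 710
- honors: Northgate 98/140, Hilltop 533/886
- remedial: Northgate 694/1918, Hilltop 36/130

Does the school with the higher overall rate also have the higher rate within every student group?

No

General: Northgate 252/388 = 64.9%, Hilltop 357/710 = 50.3% → Northgate
Honors: Northgate 98/140 = 70.0%, Hilltop 533/886 = 60.2% → Northgate
Remedial: Northgate 694/1918 = 36.2%, Hilltop 36/130 = 27.7% → Northgate
Overall: Northgate 1044/2446 = 42.7%, Hilltop 926/1726 = 53.7% → Hilltop
Northgate wins each student group but Hilltop wins overall — the comparison reverses. Northgate's students skew toward remedial, which has a lower base rate.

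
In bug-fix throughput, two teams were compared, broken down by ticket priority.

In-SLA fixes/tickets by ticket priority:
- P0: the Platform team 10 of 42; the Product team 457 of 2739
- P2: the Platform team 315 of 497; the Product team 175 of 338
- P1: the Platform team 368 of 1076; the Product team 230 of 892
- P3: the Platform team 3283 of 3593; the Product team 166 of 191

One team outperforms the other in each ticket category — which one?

P0: the Platform team 10/42 = 23.8%, the Product team 457/2739 = 16.7% → the Platform team
P2: the Platform team 315/497 = 63.4%, the Product team 175/338 = 51.8% → the Platform team
P1: the Platform team 368/1076 = 34.2%, the Product team 230/892 = 25.8% → the Platform team
P3: the Platform team 3283/3593 = 91.4%, the Product team 166/191 = 86.9% → the Platform team
The Platform team has the higher rate in all 4 groups.

the Platform team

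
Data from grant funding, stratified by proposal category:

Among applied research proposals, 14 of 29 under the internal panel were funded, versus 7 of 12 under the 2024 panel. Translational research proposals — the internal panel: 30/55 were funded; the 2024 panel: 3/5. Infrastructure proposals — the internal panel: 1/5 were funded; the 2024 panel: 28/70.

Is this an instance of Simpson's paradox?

Yes

Applied research: the internal panel 14/29 = 48.3%, the 2024 panel 7/12 = 58.3% → the 2024 panel
Translational research: the internal panel 30/55 = 54.5%, the 2024 panel 3/5 = 60.0% → the 2024 panel
Infrastructure: the internal panel 1/5 = 20.0%, the 2024 panel 28/70 = 40.0% → the 2024 panel
Overall: the internal panel 45/89 = 50.6%, the 2024 panel 38/87 = 43.7% → the internal panel
The 2024 panel wins each proposal group but the internal panel wins overall — the comparison reverses. The 2024 panel's proposals skew toward infrastructure, which has a lower base rate.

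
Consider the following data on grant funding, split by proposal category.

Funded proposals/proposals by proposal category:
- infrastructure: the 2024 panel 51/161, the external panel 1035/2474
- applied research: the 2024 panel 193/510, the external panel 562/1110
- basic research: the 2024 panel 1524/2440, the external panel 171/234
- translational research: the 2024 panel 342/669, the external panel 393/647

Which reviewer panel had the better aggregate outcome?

Infrastructure: the 2024 panel 51/161 = 31.7%, the external panel 1035/2474 = 41.8% → the external panel
Applied research: the 2024 panel 193/510 = 37.8%, the external panel 562/1110 = 50.6% → the external panel
Basic research: the 2024 panel 1524/2440 = 62.5%, the external panel 171/234 = 73.1% → the external panel
Translational research: the 2024 panel 342/669 = 51.1%, the external panel 393/647 = 60.7% → the external panel
Overall: the 2024 panel 2110/3780 = 55.8%, the external panel 2161/4465 = 48.4% → the 2024 panel
(The external panel wins every proposal group but the 2024 panel wins overall — the external panel's proposals skew toward the low-rate infrastructure group.)

the 2024 panel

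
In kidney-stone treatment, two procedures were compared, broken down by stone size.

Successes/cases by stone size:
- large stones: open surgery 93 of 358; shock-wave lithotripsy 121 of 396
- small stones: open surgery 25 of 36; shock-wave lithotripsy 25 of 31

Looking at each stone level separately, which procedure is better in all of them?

shock-wave lithotripsy

Large stones: open surgery 93/358 = 26.0%, shock-wave lithotripsy 121/396 = 30.6% → shock-wave lithotripsy
Small stones: open surgery 25/36 = 69.4%, shock-wave lithotripsy 25/31 = 80.6% → shock-wave lithotripsy
Shock-wave lithotripsy has the higher rate in both groups.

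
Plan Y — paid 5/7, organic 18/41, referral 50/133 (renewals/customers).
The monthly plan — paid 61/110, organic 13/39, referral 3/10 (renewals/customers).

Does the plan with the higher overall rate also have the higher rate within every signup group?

Paid: Plan Y 5/7 = 71.4%, the monthly plan 61/110 = 55.5% → Plan Y
Organic: Plan Y 18/41 = 43.9%, the monthly plan 13/39 = 33.3% → Plan Y
Referral: Plan Y 50/133 = 37.6%, the monthly plan 3/10 = 30.0% → Plan Y
Overall: Plan Y 73/181 = 40.3%, the monthly plan 77/159 = 48.4% → the monthly plan
Plan Y wins each signup group but the monthly plan wins overall — the comparison reverses. Plan Y's customers skew toward referral, which has a lower base rate.

No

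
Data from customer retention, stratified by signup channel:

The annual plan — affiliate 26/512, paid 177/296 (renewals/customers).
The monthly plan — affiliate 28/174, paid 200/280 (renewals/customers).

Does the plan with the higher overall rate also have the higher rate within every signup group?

Affiliate: the annual plan 26/512 = 5.1%, the monthly plan 28/174 = 16.1% → the monthly plan
Paid: the annual plan 177/296 = 59.8%, the monthly plan 200/280 = 71.4% → the monthly plan
Overall: the annual plan 203/808 = 25.1%, the monthly plan 228/454 = 50.2% → the monthly plan
The monthly plan wins overall and in every signup group — no reversal.

Yes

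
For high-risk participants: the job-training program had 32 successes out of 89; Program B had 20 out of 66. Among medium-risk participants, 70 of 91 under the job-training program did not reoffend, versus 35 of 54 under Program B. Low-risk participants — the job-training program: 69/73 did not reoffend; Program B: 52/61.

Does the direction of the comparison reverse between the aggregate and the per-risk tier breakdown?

No

High-risk: the job-training program 32/89 = 36.0%, Program B 20/66 = 30.3% → the job-training program
Medium-risk: the job-training program 70/91 = 76.9%, Program B 35/54 = 64.8% → the job-training program
Low-risk: the job-training program 69/73 = 94.5%, Program B 52/61 = 85.2% → the job-training program
Overall: the job-training program 171/253 = 67.6%, Program B 107/181 = 59.1% → the job-training program
The job-training program wins overall and in every risk group — no reversal.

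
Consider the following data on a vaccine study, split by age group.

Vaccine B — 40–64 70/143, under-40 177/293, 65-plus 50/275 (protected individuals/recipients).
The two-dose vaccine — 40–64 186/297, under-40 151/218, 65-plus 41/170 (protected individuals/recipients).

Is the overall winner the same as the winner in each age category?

40–64: Vaccine B 70/143 = 49.0%, the two-dose vaccine 186/297 = 62.6% → the two-dose vaccine
Under-40: Vaccine B 177/293 = 60.4%, the two-dose vaccine 151/218 = 69.3% → the two-dose vaccine
65-plus: Vaccine B 50/275 = 18.2%, the two-dose vaccine 41/170 = 24.1% → the two-dose vaccine
Overall: Vaccine B 297/711 = 41.8%, the two-dose vaccine 378/685 = 55.2% → the two-dose vaccine
The two-dose vaccine wins overall and in every age group — no reversal.

Yes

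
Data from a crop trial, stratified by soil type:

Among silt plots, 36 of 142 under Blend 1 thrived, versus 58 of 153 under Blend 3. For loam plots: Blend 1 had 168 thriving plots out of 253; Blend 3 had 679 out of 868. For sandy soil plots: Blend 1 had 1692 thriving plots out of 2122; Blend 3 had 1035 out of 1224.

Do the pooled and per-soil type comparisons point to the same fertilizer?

Yes

Silt: Blend 1 36/142 = 25.4%, Blend 3 58/153 = 37.9% → Blend 3
Loam: Blend 1 168/253 = 66.4%, Blend 3 679/868 = 78.2% → Blend 3
Sandy soil: Blend 1 1692/2122 = 79.7%, Blend 3 1035/1224 = 84.6% → Blend 3
Overall: Blend 1 1896/2517 = 75.3%, Blend 3 1772/2245 = 78.9% → Blend 3
Blend 3 wins overall and in every soil group — no reversal.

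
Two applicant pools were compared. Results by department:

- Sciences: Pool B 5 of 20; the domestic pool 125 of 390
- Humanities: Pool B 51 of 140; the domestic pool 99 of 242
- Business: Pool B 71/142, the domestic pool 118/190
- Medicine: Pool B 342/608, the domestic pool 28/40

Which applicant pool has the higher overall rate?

Sciences: Pool B 5/20 = 25.0%, the domestic pool 125/390 = 32.1% → the domestic pool
Humanities: Pool B 51/140 = 36.4%, the domestic pool 99/242 = 40.9% → the domestic pool
Business: Pool B 71/142 = 50.0%, the domestic pool 118/190 = 62.1% → the domestic pool
Medicine: Pool B 342/608 = 56.2%, the domestic pool 28/40 = 70.0% → the domestic pool
Overall: Pool B 469/910 = 51.5%, the domestic pool 370/862 = 42.9% → Pool B
(The domestic pool wins every department group but Pool B wins overall — the domestic pool's applicants skew toward the low-rate Sciences group.)

Pool B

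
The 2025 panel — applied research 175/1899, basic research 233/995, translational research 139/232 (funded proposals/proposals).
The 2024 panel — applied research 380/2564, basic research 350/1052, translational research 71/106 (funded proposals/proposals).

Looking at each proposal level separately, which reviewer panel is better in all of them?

Applied research: the 2025 panel 175/1899 = 9.2%, the 2024 panel 380/2564 = 14.8% → the 2024 panel
Basic research: the 2025 panel 233/995 = 23.4%, the 2024 panel 350/1052 = 33.3% → the 2024 panel
Translational research: the 2025 panel 139/232 = 59.9%, the 2024 panel 71/106 = 67.0% → the 2024 panel
The 2024 panel has the higher rate in all 3 groups.

the 2024 panel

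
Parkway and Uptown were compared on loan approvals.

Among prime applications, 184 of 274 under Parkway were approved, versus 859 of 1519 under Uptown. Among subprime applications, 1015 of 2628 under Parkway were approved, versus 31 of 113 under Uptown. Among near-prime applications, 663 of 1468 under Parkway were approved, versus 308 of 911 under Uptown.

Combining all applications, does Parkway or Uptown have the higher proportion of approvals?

Uptown

Prime: Parkway 184/274 = 67.2%, Uptown 859/1519 = 56.6% → Parkway
Subprime: Parkway 1015/2628 = 38.6%, Uptown 31/113 = 27.4% → Parkway
Near-prime: Parkway 663/1468 = 45.2%, Uptown 308/911 = 33.8% → Parkway
Overall: Parkway 1862/4370 = 42.6%, Uptown 1198/2543 = 47.1% → Uptown
(Parkway wins every credit group but Uptown wins overall — Parkway's applications skew toward the low-rate subprime group.)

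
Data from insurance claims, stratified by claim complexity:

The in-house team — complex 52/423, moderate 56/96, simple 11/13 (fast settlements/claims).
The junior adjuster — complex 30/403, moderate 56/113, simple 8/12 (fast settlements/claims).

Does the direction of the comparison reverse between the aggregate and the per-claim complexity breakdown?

No

Complex: the in-house team 52/423 = 12.3%, the junior adjuster 30/403 = 7.4% → the in-house team
Moderate: the in-house team 56/96 = 58.3%, the junior adjuster 56/113 = 49.6% → the in-house team
Simple: the in-house team 11/13 = 84.6%, the junior adjuster 8/12 = 66.7% → the in-house team
Overall: the in-house team 119/532 = 22.4%, the junior adjuster 94/528 = 17.8% → the in-house team
The in-house team wins overall and in every claim group — no reversal.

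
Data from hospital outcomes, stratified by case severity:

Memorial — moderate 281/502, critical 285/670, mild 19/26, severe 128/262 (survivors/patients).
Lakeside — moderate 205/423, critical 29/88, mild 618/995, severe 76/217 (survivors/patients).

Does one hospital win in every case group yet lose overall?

Yes

Moderate: Memorial 281/502 = 56.0%, Lakeside 205/423 = 48.5% → Memorial
Critical: Memorial 285/670 = 42.5%, Lakeside 29/88 = 33.0% → Memorial
Mild: Memorial 19/26 = 73.1%, Lakeside 618/995 = 62.1% → Memorial
Severe: Memorial 128/262 = 48.9%, Lakeside 76/217 = 35.0% → Memorial
Overall: Memorial 713/1460 = 48.8%, Lakeside 928/1723 = 53.9% → Lakeside
Memorial wins each case group but Lakeside wins overall — the comparison reverses. Memorial's patients skew toward critical, which has a lower base rate.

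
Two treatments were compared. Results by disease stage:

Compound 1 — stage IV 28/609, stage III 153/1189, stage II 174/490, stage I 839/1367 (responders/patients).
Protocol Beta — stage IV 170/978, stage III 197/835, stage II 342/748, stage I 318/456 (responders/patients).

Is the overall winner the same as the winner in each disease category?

Yes

Stage IV: Compound 1 28/609 = 4.6%, Protocol Beta 170/978 = 17.4% → Protocol Beta
Stage III: Compound 1 153/1189 = 12.9%, Protocol Beta 197/835 = 23.6% → Protocol Beta
Stage II: Compound 1 174/490 = 35.5%, Protocol Beta 342/748 = 45.7% → Protocol Beta
Stage I: Compound 1 839/1367 = 61.4%, Protocol Beta 318/456 = 69.7% → Protocol Beta
Overall: Compound 1 1194/3655 = 32.7%, Protocol Beta 1027/3017 = 34.0% → Protocol Beta
Protocol Beta wins overall and in every disease group — no reversal.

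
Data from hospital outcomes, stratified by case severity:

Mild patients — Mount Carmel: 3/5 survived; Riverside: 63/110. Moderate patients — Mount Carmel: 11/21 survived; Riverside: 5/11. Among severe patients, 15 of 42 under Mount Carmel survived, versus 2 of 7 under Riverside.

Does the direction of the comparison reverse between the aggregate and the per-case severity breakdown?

Yes

Mild: Mount Carmel 3/5 = 60.0%, Riverside 63/110 = 57.3% → Mount Carmel
Moderate: Mount Carmel 11/21 = 52.4%, Riverside 5/11 = 45.5% → Mount Carmel
Severe: Mount Carmel 15/42 = 35.7%, Riverside 2/7 = 28.6% → Mount Carmel
Overall: Mount Carmel 29/68 = 42.6%, Riverside 70/128 = 54.7% → Riverside
Mount Carmel wins each case group but Riverside wins overall — the comparison reverses. Mount Carmel's patients skew toward severe, which has a lower base rate.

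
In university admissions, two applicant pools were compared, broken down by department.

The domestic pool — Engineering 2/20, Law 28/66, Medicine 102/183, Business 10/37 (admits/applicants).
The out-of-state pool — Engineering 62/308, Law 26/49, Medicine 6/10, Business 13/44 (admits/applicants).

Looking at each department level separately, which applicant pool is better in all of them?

Engineering: the domestic pool 2/20 = 10.0%, the out-of-state pool 62/308 = 20.1% → the out-of-state pool
Law: the domestic pool 28/66 = 42.4%, the out-of-state pool 26/49 = 53.1% → the out-of-state pool
Medicine: the domestic pool 102/183 = 55.7%, the out-of-state pool 6/10 = 60.0% → the out-of-state pool
Business: the domestic pool 10/37 = 27.0%, the out-of-state pool 13/44 = 29.5% → the out-of-state pool
The out-of-state pool has the higher rate in all 4 groups.

the out-of-state pool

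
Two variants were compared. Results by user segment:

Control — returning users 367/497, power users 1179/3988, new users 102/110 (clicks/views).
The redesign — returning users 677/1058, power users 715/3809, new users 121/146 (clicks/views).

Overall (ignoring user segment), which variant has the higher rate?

Control

Returning users: Control 367/497 = 73.8%, the redesign 677/1058 = 64.0% → Control
Power users: Control 1179/3988 = 29.6%, the redesign 715/3809 = 18.8% → Control
New users: Control 102/110 = 92.7%, the redesign 121/146 = 82.9% → Control
Overall: Control 1648/4595 = 35.9%, the redesign 1513/5013 = 30.2% → Control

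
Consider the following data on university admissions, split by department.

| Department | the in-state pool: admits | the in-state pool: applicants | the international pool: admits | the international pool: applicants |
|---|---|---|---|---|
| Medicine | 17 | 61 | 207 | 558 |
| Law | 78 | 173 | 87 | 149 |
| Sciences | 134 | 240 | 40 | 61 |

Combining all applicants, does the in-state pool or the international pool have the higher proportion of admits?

the in-state pool

Medicine: the in-state pool 17/61 = 27.9%, the international pool 207/558 = 37.1% → the international pool
Law: the in-state pool 78/173 = 45.1%, the international pool 87/149 = 58.4% → the international pool
Sciences: the in-state pool 134/240 = 55.8%, the international pool 40/61 = 65.6% → the international pool
Overall: the in-state pool 229/474 = 48.3%, the international pool 334/768 = 43.5% → the in-state pool
(The international pool wins every department group but the in-state pool wins overall — the international pool's applicants skew toward the low-rate Medicine group.)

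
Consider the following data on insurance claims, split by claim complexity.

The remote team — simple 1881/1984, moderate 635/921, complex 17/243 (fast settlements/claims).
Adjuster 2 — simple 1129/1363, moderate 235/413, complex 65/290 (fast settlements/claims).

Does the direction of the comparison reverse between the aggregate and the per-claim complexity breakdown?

Simple: the remote team 1881/1984 = 94.8%, Adjuster 2 1129/1363 = 82.8% → the remote team
Moderate: the remote team 635/921 = 68.9%, Adjuster 2 235/413 = 56.9% → the remote team
Complex: the remote team 17/243 = 7.0%, Adjuster 2 65/290 = 22.4% → Adjuster 2
Overall: the remote team 2533/3148 = 80.5%, Adjuster 2 1429/2066 = 69.2% → the remote team
Neither sweeps: the remote team wins 2 of 3 groups, Adjuster 2 wins 1. The remote team wins overall but not every group — no Simpson reversal.

No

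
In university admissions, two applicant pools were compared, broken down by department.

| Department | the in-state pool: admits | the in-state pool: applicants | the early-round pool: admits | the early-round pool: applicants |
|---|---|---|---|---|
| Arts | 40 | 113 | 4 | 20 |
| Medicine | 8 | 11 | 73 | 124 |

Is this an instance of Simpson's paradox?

Arts: the in-state pool 40/113 = 35.4%, the early-round pool 4/20 = 20.0% → the in-state pool
Medicine: the in-state pool 8/11 = 72.7%, the early-round pool 73/124 = 58.9% → the in-state pool
Overall: the in-state pool 48/124 = 38.7%, the early-round pool 77/144 = 53.5% → the early-round pool
The in-state pool wins each department group but the early-round pool wins overall — the comparison reverses. The in-state pool's applicants skew toward Arts, which has a lower base rate.

Yes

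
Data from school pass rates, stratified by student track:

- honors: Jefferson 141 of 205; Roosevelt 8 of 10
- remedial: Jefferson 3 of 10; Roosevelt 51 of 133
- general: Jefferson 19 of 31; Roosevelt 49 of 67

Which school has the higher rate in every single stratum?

Honors: Jefferson 141/205 = 68.8%, Roosevelt 8/10 = 80.0% → Roosevelt
Remedial: Jefferson 3/10 = 30.0%, Roosevelt 51/133 = 38.3% → Roosevelt
General: Jefferson 19/31 = 61.3%, Roosevelt 49/67 = 73.1% → Roosevelt
Roosevelt has the higher rate in all 3 groups.

Roosevelt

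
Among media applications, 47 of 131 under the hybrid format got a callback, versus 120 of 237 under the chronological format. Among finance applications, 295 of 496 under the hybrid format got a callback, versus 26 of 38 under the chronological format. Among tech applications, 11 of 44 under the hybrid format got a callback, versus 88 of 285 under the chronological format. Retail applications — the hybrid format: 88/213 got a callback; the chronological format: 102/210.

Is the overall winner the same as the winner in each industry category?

Media: the hybrid format 47/131 = 35.9%, the chronological format 120/237 = 50.6% → the chronological format
Finance: the hybrid format 295/496 = 59.5%, the chronological format 26/38 = 68.4% → the chronological format
Tech: the hybrid format 11/44 = 25.0%, the chronological format 88/285 = 30.9% → the chronological format
Retail: the hybrid format 88/213 = 41.3%, the chronological format 102/210 = 48.6% → the chronological format
Overall: the hybrid format 441/884 = 49.9%, the chronological format 336/770 = 43.6% → the hybrid format
The chronological format wins each industry group but the hybrid format wins overall — the comparison reverses. The chronological format's applications skew toward tech, which has a lower base rate.

No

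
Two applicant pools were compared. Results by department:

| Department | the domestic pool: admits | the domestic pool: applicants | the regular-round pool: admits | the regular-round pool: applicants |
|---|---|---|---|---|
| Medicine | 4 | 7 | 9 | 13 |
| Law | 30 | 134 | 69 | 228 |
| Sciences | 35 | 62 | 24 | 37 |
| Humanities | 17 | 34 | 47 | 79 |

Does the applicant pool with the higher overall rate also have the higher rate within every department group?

Yes

Medicine: the domestic pool 4/7 = 57.1%, the regular-round pool 9/13 = 69.2% → the regular-round pool
Law: the domestic pool 30/134 = 22.4%, the regular-round pool 69/228 = 30.3% → the regular-round pool
Sciences: the domestic pool 35/62 = 56.5%, the regular-round pool 24/37 = 64.9% → the regular-round pool
Humanities: the domestic pool 17/34 = 50.0%, the regular-round pool 47/79 = 59.5% → the regular-round pool
Overall: the domestic pool 86/237 = 36.3%, the regular-round pool 149/357 = 41.7% → the regular-round pool
The regular-round pool wins overall and in every department group — no reversal.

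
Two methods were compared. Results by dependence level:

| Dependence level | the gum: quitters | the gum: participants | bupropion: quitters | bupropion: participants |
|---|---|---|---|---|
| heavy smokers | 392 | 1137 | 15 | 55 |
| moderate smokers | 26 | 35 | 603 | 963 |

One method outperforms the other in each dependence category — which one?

Heavy smokers: the gum 392/1137 = 34.5%, bupropion 15/55 = 27.3% → the gum
Moderate smokers: the gum 26/35 = 74.3%, bupropion 603/963 = 62.6% → the gum
The gum has the higher rate in both groups.

the gum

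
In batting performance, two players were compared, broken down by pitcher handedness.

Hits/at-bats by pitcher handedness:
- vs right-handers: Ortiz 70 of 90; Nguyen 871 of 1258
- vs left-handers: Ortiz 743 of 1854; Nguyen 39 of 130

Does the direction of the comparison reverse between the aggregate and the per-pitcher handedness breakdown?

Vs right-handers: Ortiz 70/90 = 77.8%, Nguyen 871/1258 = 69.2% → Ortiz
Vs left-handers: Ortiz 743/1854 = 40.1%, Nguyen 39/130 = 30.0% → Ortiz
Overall: Ortiz 813/1944 = 41.8%, Nguyen 910/1388 = 65.6% → Nguyen
Ortiz wins each pitcher group but Nguyen wins overall — the comparison reverses. Ortiz's at-bats skew toward vs left-handers, which has a lower base rate.

Yes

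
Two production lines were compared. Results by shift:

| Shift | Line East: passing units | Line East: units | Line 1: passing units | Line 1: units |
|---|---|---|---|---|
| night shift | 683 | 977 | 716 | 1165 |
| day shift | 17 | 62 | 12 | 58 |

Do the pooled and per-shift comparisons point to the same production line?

Yes

Night shift: Line East 683/977 = 69.9%, Line 1 716/1165 = 61.5% → Line East
Day shift: Line East 17/62 = 27.4%, Line 1 12/58 = 20.7% → Line East
Overall: Line East 700/1039 = 67.4%, Line 1 728/1223 = 59.5% → Line East
Line East wins overall and in every shift group — no reversal.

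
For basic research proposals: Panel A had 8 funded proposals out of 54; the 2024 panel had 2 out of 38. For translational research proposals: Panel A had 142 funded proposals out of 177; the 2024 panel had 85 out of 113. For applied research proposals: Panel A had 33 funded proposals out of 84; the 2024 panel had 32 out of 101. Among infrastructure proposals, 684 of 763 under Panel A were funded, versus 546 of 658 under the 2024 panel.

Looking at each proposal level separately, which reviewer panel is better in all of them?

Panel A

Basic research: Panel A 8/54 = 14.8%, the 2024 panel 2/38 = 5.3% → Panel A
Translational research: Panel A 142/177 = 80.2%, the 2024 panel 85/113 = 75.2% → Panel A
Applied research: Panel A 33/84 = 39.3%, the 2024 panel 32/101 = 31.7% → Panel A
Infrastructure: Panel A 684/763 = 89.6%, the 2024 panel 546/658 = 83.0% → Panel A
Panel A has the higher rate in all 4 groups.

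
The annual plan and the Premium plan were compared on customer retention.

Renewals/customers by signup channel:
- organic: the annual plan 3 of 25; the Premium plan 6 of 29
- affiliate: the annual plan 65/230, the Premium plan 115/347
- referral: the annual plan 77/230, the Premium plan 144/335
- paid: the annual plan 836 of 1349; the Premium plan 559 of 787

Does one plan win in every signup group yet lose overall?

No

Organic: the annual plan 3/25 = 12.0%, the Premium plan 6/29 = 20.7% → the Premium plan
Affiliate: the annual plan 65/230 = 28.3%, the Premium plan 115/347 = 33.1% → the Premium plan
Referral: the annual plan 77/230 = 33.5%, the Premium plan 144/335 = 43.0% → the Premium plan
Paid: the annual plan 836/1349 = 62.0%, the Premium plan 559/787 = 71.0% → the Premium plan
Overall: the annual plan 981/1834 = 53.5%, the Premium plan 824/1498 = 55.0% → the Premium plan
The Premium plan wins overall and in every signup group — no reversal.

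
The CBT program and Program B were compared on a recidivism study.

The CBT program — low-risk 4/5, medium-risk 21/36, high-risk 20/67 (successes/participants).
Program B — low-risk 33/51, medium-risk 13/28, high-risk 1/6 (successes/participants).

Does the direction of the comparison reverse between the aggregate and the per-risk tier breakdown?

Yes

Low-risk: the CBT program 4/5 = 80.0%, Program B 33/51 = 64.7% → the CBT program
Medium-risk: the CBT program 21/36 = 58.3%, Program B 13/28 = 46.4% → the CBT program
High-risk: the CBT program 20/67 = 29.9%, Program B 1/6 = 16.7% → the CBT program
Overall: the CBT program 45/108 = 41.7%, Program B 47/85 = 55.3% → Program B
The CBT program wins each risk group but Program B wins overall — the comparison reverses. The CBT program's participants skew toward high-risk, which has a lower base rate.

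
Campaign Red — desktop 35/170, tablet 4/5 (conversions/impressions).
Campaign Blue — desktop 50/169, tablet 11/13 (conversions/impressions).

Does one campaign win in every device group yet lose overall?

No

Desktop: Campaign Red 35/170 = 20.6%, Campaign Blue 50/169 = 29.6% → Campaign Blue
Tablet: Campaign Red 4/5 = 80.0%, Campaign Blue 11/13 = 84.6% → Campaign Blue
Overall: Campaign Red 39/175 = 22.3%, Campaign Blue 61/182 = 33.5% → Campaign Blue
Campaign Blue wins overall and in every device group — no reversal.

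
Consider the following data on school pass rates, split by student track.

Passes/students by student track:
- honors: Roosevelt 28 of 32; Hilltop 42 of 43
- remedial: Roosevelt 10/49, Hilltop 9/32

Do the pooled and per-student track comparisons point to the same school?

Honors: Roosevelt 28/32 = 87.5%, Hilltop 42/43 = 97.7% → Hilltop
Remedial: Roosevelt 10/49 = 20.4%, Hilltop 9/32 = 28.1% → Hilltop
Overall: Roosevelt 38/81 = 46.9%, Hilltop 51/75 = 68.0% → Hilltop
Hilltop wins overall and in every student group — no reversal.

Yes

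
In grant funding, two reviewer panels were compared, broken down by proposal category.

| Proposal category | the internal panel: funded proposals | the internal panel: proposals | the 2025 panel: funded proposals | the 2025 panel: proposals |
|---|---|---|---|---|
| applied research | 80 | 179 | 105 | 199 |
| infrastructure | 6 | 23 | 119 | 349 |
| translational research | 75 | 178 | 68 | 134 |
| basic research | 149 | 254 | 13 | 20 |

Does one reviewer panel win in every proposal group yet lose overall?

Applied research: the internal panel 80/179 = 44.7%, the 2025 panel 105/199 = 52.8% → the 2025 panel
Infrastructure: the internal panel 6/23 = 26.1%, the 2025 panel 119/349 = 34.1% → the 2025 panel
Translational research: the internal panel 75/178 = 42.1%, the 2025 panel 68/134 = 50.7% → the 2025 panel
Basic research: the internal panel 149/254 = 58.7%, the 2025 panel 13/20 = 65.0% → the 2025 panel
Overall: the internal panel 310/634 = 48.9%, the 2025 panel 305/702 = 43.4% → the internal panel
The 2025 panel wins each proposal group but the internal panel wins overall — the comparison reverses. The 2025 panel's proposals skew toward infrastructure, which has a lower base rate.

Yes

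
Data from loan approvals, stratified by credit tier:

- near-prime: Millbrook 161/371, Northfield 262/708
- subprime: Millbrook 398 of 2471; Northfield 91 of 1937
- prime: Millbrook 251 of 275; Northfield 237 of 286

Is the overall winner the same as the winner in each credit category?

Yes

Near-prime: Millbrook 161/371 = 43.4%, Northfield 262/708 = 37.0% → Millbrook
Subprime: Millbrook 398/2471 = 16.1%, Northfield 91/1937 = 4.7% → Millbrook
Prime: Millbrook 251/275 = 91.3%, Northfield 237/286 = 82.9% → Millbrook
Overall: Millbrook 810/3117 = 26.0%, Northfield 590/2931 = 20.1% → Millbrook
Millbrook wins overall and in every credit group — no reversal.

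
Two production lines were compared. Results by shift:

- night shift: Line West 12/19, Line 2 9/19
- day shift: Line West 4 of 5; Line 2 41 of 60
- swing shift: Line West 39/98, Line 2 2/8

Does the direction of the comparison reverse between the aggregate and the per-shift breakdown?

Yes

Night shift: Line West 12/19 = 63.2%, Line 2 9/19 = 47.4% → Line West
Day shift: Line West 4/5 = 80.0%, Line 2 41/60 = 68.3% → Line West
Swing shift: Line West 39/98 = 39.8%, Line 2 2/8 = 25.0% → Line West
Overall: Line West 55/122 = 45.1%, Line 2 52/87 = 59.8% → Line 2
Line West wins each shift group but Line 2 wins overall — the comparison reverses. Line West's units skew toward swing shift, which has a lower base rate.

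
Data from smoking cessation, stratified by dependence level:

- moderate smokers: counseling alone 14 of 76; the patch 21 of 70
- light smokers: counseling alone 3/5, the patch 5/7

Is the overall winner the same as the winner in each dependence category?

Yes

Moderate smokers: counseling alone 14/76 = 18.4%, the patch 21/70 = 30.0% → the patch
Light smokers: counseling alone 3/5 = 60.0%, the patch 5/7 = 71.4% → the patch
Overall: counseling alone 17/81 = 21.0%, the patch 26/77 = 33.8% → the patch
The patch wins overall and in every dependence group — no reversal.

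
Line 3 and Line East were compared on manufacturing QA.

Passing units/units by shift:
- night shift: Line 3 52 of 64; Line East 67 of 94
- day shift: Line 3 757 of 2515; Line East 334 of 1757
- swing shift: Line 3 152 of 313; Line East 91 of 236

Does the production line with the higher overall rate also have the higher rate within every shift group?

Night shift: Line 3 52/64 = 81.2%, Line East 67/94 = 71.3% → Line 3
Day shift: Line 3 757/2515 = 30.1%, Line East 334/1757 = 19.0% → Line 3
Swing shift: Line 3 152/313 = 48.6%, Line East 91/236 = 38.6% → Line 3
Overall: Line 3 961/2892 = 33.2%, Line East 492/2087 = 23.6% → Line 3
Line 3 wins overall and in every shift group — no reversal.

Yes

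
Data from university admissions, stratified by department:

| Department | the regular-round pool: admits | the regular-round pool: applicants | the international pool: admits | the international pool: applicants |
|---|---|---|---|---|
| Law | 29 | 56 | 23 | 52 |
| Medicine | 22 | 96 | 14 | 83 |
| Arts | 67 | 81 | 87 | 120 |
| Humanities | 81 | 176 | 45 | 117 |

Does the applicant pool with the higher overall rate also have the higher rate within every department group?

Yes

Law: the regular-round pool 29/56 = 51.8%, the international pool 23/52 = 44.2% → the regular-round pool
Medicine: the regular-round pool 22/96 = 22.9%, the international pool 14/83 = 16.9% → the regular-round pool
Arts: the regular-round pool 67/81 = 82.7%, the international pool 87/120 = 72.5% → the regular-round pool
Humanities: the regular-round pool 81/176 = 46.0%, the international pool 45/117 = 38.5% → the regular-round pool
Overall: the regular-round pool 199/409 = 48.7%, the international pool 169/372 = 45.4% → the regular-round pool
The regular-round pool wins overall and in every department group — no reversal.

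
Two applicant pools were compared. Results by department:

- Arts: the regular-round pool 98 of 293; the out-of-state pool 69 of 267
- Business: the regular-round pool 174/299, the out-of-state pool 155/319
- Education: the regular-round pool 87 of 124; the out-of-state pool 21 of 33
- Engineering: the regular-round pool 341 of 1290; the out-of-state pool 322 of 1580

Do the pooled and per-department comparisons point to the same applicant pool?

Arts: the regular-round pool 98/293 = 33.4%, the out-of-state pool 69/267 = 25.8% → the regular-round pool
Business: the regular-round pool 174/299 = 58.2%, the out-of-state pool 155/319 = 48.6% → the regular-round pool
Education: the regular-round pool 87/124 = 70.2%, the out-of-state pool 21/33 = 63.6% → the regular-round pool
Engineering: the regular-round pool 341/1290 = 26.4%, the out-of-state pool 322/1580 = 20.4% → the regular-round pool
Overall: the regular-round pool 700/2006 = 34.9%, the out-of-state pool 567/2199 = 25.8% → the regular-round pool
The regular-round pool wins overall and in every department group — no reversal.

Yes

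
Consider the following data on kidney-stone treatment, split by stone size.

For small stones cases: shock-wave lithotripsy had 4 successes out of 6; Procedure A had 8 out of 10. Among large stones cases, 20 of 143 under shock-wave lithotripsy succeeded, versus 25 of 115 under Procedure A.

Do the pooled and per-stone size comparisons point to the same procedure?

Yes

Small stones: shock-wave lithotripsy 4/6 = 66.7%, Procedure A 8/10 = 80.0% → Procedure A
Large stones: shock-wave lithotripsy 20/143 = 14.0%, Procedure A 25/115 = 21.7% → Procedure A
Overall: shock-wave lithotripsy 24/149 = 16.1%, Procedure A 33/125 = 26.4% → Procedure A
Procedure A wins overall and in every stone group — no reversal.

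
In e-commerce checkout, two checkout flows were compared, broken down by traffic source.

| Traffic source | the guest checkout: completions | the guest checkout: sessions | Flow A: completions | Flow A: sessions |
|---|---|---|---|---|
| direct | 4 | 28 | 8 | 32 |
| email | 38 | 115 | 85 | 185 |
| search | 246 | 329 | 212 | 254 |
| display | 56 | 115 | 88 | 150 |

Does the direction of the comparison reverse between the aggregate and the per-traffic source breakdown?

No

Direct: the guest checkout 4/28 = 14.3%, Flow A 8/32 = 25.0% → Flow A
Email: the guest checkout 38/115 = 33.0%, Flow A 85/185 = 45.9% → Flow A
Search: the guest checkout 246/329 = 74.8%, Flow A 212/254 = 83.5% → Flow A
Display: the guest checkout 56/115 = 48.7%, Flow A 88/150 = 58.7% → Flow A
Overall: the guest checkout 344/587 = 58.6%, Flow A 393/621 = 63.3% → Flow A
Flow A wins overall and in every traffic group — no reversal.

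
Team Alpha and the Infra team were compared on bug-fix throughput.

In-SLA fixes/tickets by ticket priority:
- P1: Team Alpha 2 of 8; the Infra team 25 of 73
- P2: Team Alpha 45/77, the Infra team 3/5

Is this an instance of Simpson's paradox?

P1: Team Alpha 2/8 = 25.0%, the Infra team 25/73 = 34.2% → the Infra team
P2: Team Alpha 45/77 = 58.4%, the Infra team 3/5 = 60.0% → the Infra team
Overall: Team Alpha 47/85 = 55.3%, the Infra team 28/78 = 35.9% → Team Alpha
The Infra team wins each ticket group but Team Alpha wins overall — the comparison reverses. The Infra team's tickets skew toward P1, which has a lower base rate.

Yes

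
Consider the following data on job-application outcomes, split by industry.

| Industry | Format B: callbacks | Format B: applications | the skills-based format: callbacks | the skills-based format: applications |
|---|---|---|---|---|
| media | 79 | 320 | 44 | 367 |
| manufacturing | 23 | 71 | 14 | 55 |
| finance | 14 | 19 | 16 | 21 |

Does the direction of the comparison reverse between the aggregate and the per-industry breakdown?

Media: Format B 79/320 = 24.7%, the skills-based format 44/367 = 12.0% → Format B
Manufacturing: Format B 23/71 = 32.4%, the skills-based format 14/55 = 25.5% → Format B
Finance: Format B 14/19 = 73.7%, the skills-based format 16/21 = 76.2% → the skills-based format
Overall: Format B 116/410 = 28.3%, the skills-based format 74/443 = 16.7% → Format B
Neither sweeps: Format B wins 2 of 3 groups, the skills-based format wins 1. Format B wins overall but not every group — no Simpson reversal.

No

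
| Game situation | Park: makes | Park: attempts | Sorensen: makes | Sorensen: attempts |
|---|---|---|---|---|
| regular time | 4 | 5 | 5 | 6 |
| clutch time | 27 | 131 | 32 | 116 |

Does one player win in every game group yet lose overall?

No

Regular time: Park 4/5 = 80.0%, Sorensen 5/6 = 83.3% → Sorensen
Clutch time: Park 27/131 = 20.6%, Sorensen 32/116 = 27.6% → Sorensen
Overall: Park 31/136 = 22.8%, Sorensen 37/122 = 30.3% → Sorensen
Sorensen wins overall and in every game group — no reversal.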